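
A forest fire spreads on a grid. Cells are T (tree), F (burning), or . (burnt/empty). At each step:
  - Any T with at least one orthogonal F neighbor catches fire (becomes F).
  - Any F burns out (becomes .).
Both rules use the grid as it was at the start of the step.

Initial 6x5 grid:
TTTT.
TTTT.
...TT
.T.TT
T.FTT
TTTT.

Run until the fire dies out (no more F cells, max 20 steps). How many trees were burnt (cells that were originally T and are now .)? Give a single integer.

Answer: 19

Derivation:
Step 1: +2 fires, +1 burnt (F count now 2)
Step 2: +4 fires, +2 burnt (F count now 4)
Step 3: +3 fires, +4 burnt (F count now 3)
Step 4: +3 fires, +3 burnt (F count now 3)
Step 5: +2 fires, +3 burnt (F count now 2)
Step 6: +2 fires, +2 burnt (F count now 2)
Step 7: +2 fires, +2 burnt (F count now 2)
Step 8: +1 fires, +2 burnt (F count now 1)
Step 9: +0 fires, +1 burnt (F count now 0)
Fire out after step 9
Initially T: 20, now '.': 29
Total burnt (originally-T cells now '.'): 19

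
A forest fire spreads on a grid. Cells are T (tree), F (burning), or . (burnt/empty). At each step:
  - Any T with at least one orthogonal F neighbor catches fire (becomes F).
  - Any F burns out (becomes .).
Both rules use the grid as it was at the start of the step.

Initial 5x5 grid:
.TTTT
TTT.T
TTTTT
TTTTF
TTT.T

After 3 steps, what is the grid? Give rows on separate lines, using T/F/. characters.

Step 1: 3 trees catch fire, 1 burn out
  .TTTT
  TTT.T
  TTTTF
  TTTF.
  TTT.F
Step 2: 3 trees catch fire, 3 burn out
  .TTTT
  TTT.F
  TTTF.
  TTF..
  TTT..
Step 3: 4 trees catch fire, 3 burn out
  .TTTF
  TTT..
  TTF..
  TF...
  TTF..

.TTTF
TTT..
TTF..
TF...
TTF..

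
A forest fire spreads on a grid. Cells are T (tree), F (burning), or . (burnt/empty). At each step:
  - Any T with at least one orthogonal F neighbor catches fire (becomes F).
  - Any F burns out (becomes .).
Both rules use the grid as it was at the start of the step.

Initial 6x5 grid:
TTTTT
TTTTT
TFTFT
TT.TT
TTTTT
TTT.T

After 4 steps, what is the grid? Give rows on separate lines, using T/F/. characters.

Step 1: 7 trees catch fire, 2 burn out
  TTTTT
  TFTFT
  F.F.F
  TF.FT
  TTTTT
  TTT.T
Step 2: 9 trees catch fire, 7 burn out
  TFTFT
  F.F.F
  .....
  F...F
  TFTFT
  TTT.T
Step 3: 7 trees catch fire, 9 burn out
  F.F.F
  .....
  .....
  .....
  F.F.F
  TFT.T
Step 4: 3 trees catch fire, 7 burn out
  .....
  .....
  .....
  .....
  .....
  F.F.F

.....
.....
.....
.....
.....
F.F.F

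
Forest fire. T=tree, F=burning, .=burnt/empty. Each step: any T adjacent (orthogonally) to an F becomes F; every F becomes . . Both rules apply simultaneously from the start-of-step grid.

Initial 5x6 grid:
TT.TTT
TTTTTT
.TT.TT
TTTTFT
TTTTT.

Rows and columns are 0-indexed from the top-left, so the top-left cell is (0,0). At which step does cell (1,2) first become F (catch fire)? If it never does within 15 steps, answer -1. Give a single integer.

Step 1: cell (1,2)='T' (+4 fires, +1 burnt)
Step 2: cell (1,2)='T' (+4 fires, +4 burnt)
Step 3: cell (1,2)='T' (+6 fires, +4 burnt)
Step 4: cell (1,2)='F' (+6 fires, +6 burnt)
  -> target ignites at step 4
Step 5: cell (1,2)='.' (+2 fires, +6 burnt)
Step 6: cell (1,2)='.' (+2 fires, +2 burnt)
Step 7: cell (1,2)='.' (+1 fires, +2 burnt)
Step 8: cell (1,2)='.' (+0 fires, +1 burnt)
  fire out at step 8

4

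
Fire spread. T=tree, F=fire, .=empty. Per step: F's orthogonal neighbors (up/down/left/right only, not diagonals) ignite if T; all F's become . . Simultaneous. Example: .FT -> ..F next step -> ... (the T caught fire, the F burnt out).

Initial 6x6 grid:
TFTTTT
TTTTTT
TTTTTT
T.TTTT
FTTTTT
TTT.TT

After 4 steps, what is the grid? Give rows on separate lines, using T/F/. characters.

Step 1: 6 trees catch fire, 2 burn out
  F.FTTT
  TFTTTT
  TTTTTT
  F.TTTT
  .FTTTT
  FTT.TT
Step 2: 7 trees catch fire, 6 burn out
  ...FTT
  F.FTTT
  FFTTTT
  ..TTTT
  ..FTTT
  .FT.TT
Step 3: 6 trees catch fire, 7 burn out
  ....FT
  ...FTT
  ..FTTT
  ..FTTT
  ...FTT
  ..F.TT
Step 4: 5 trees catch fire, 6 burn out
  .....F
  ....FT
  ...FTT
  ...FTT
  ....FT
  ....TT

.....F
....FT
...FTT
...FTT
....FT
....TT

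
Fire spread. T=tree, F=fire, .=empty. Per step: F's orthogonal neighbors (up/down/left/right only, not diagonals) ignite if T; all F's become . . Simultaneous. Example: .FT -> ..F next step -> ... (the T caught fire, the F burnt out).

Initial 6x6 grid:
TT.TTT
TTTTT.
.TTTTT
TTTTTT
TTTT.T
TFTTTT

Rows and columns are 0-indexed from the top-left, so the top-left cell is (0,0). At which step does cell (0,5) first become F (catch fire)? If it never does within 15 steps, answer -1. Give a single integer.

Step 1: cell (0,5)='T' (+3 fires, +1 burnt)
Step 2: cell (0,5)='T' (+4 fires, +3 burnt)
Step 3: cell (0,5)='T' (+5 fires, +4 burnt)
Step 4: cell (0,5)='T' (+4 fires, +5 burnt)
Step 5: cell (0,5)='T' (+6 fires, +4 burnt)
Step 6: cell (0,5)='T' (+4 fires, +6 burnt)
Step 7: cell (0,5)='T' (+3 fires, +4 burnt)
Step 8: cell (0,5)='T' (+1 fires, +3 burnt)
Step 9: cell (0,5)='F' (+1 fires, +1 burnt)
  -> target ignites at step 9
Step 10: cell (0,5)='.' (+0 fires, +1 burnt)
  fire out at step 10

9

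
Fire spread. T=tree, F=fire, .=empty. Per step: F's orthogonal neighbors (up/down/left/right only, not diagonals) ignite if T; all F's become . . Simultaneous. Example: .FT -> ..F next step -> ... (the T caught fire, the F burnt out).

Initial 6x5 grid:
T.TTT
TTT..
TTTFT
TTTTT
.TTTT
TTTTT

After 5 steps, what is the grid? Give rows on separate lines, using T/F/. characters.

Step 1: 3 trees catch fire, 1 burn out
  T.TTT
  TTT..
  TTF.F
  TTTFT
  .TTTT
  TTTTT
Step 2: 5 trees catch fire, 3 burn out
  T.TTT
  TTF..
  TF...
  TTF.F
  .TTFT
  TTTTT
Step 3: 7 trees catch fire, 5 burn out
  T.FTT
  TF...
  F....
  TF...
  .TF.F
  TTTFT
Step 4: 6 trees catch fire, 7 burn out
  T..FT
  F....
  .....
  F....
  .F...
  TTF.F
Step 5: 3 trees catch fire, 6 burn out
  F...F
  .....
  .....
  .....
  .....
  TF...

F...F
.....
.....
.....
.....
TF...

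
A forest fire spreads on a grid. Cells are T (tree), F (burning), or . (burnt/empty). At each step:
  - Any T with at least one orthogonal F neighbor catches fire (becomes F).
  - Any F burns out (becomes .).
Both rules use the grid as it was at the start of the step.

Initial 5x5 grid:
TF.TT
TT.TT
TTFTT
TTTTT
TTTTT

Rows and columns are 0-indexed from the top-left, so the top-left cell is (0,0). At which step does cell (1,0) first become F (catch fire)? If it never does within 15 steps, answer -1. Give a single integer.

Step 1: cell (1,0)='T' (+5 fires, +2 burnt)
Step 2: cell (1,0)='F' (+7 fires, +5 burnt)
  -> target ignites at step 2
Step 3: cell (1,0)='.' (+6 fires, +7 burnt)
Step 4: cell (1,0)='.' (+3 fires, +6 burnt)
Step 5: cell (1,0)='.' (+0 fires, +3 burnt)
  fire out at step 5

2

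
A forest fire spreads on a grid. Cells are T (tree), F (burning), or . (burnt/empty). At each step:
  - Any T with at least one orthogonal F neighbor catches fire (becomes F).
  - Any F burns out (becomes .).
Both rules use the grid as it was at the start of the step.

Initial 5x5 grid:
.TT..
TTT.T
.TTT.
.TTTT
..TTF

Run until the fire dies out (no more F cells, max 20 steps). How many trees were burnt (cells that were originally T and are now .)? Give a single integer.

Answer: 14

Derivation:
Step 1: +2 fires, +1 burnt (F count now 2)
Step 2: +2 fires, +2 burnt (F count now 2)
Step 3: +2 fires, +2 burnt (F count now 2)
Step 4: +2 fires, +2 burnt (F count now 2)
Step 5: +2 fires, +2 burnt (F count now 2)
Step 6: +2 fires, +2 burnt (F count now 2)
Step 7: +2 fires, +2 burnt (F count now 2)
Step 8: +0 fires, +2 burnt (F count now 0)
Fire out after step 8
Initially T: 15, now '.': 24
Total burnt (originally-T cells now '.'): 14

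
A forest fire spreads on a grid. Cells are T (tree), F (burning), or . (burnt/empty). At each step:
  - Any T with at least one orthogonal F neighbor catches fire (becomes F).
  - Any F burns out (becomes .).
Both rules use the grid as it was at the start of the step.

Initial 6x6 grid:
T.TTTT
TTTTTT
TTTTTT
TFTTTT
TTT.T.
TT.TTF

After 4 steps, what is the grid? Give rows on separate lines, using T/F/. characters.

Step 1: 5 trees catch fire, 2 burn out
  T.TTTT
  TTTTTT
  TFTTTT
  F.FTTT
  TFT.T.
  TT.TF.
Step 2: 9 trees catch fire, 5 burn out
  T.TTTT
  TFTTTT
  F.FTTT
  ...FTT
  F.F.F.
  TF.F..
Step 3: 5 trees catch fire, 9 burn out
  T.TTTT
  F.FTTT
  ...FTT
  ....FT
  ......
  F.....
Step 4: 5 trees catch fire, 5 burn out
  F.FTTT
  ...FTT
  ....FT
  .....F
  ......
  ......

F.FTTT
...FTT
....FT
.....F
......
......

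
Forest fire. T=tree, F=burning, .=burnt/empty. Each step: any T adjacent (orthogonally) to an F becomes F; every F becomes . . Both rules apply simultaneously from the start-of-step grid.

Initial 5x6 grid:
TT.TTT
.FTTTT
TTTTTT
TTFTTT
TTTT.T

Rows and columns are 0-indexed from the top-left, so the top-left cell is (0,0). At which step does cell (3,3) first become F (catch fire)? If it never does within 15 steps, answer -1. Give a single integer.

Step 1: cell (3,3)='F' (+7 fires, +2 burnt)
  -> target ignites at step 1
Step 2: cell (3,3)='.' (+8 fires, +7 burnt)
Step 3: cell (3,3)='.' (+5 fires, +8 burnt)
Step 4: cell (3,3)='.' (+4 fires, +5 burnt)
Step 5: cell (3,3)='.' (+1 fires, +4 burnt)
Step 6: cell (3,3)='.' (+0 fires, +1 burnt)
  fire out at step 6

1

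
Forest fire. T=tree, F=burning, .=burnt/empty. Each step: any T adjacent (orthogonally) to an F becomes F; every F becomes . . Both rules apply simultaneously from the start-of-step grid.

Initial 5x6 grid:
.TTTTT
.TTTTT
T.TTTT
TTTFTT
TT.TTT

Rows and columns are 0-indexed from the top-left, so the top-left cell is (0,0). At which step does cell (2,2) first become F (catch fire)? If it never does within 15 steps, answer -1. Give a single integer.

Step 1: cell (2,2)='T' (+4 fires, +1 burnt)
Step 2: cell (2,2)='F' (+6 fires, +4 burnt)
  -> target ignites at step 2
Step 3: cell (2,2)='.' (+7 fires, +6 burnt)
Step 4: cell (2,2)='.' (+6 fires, +7 burnt)
Step 5: cell (2,2)='.' (+2 fires, +6 burnt)
Step 6: cell (2,2)='.' (+0 fires, +2 burnt)
  fire out at step 6

2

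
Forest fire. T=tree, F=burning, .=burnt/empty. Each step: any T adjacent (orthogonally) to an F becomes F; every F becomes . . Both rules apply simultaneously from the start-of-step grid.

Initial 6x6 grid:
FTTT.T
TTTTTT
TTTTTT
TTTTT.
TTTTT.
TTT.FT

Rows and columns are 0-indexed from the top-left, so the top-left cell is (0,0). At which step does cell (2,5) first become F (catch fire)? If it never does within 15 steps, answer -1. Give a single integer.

Step 1: cell (2,5)='T' (+4 fires, +2 burnt)
Step 2: cell (2,5)='T' (+5 fires, +4 burnt)
Step 3: cell (2,5)='T' (+7 fires, +5 burnt)
Step 4: cell (2,5)='F' (+10 fires, +7 burnt)
  -> target ignites at step 4
Step 5: cell (2,5)='.' (+3 fires, +10 burnt)
Step 6: cell (2,5)='.' (+1 fires, +3 burnt)
Step 7: cell (2,5)='.' (+0 fires, +1 burnt)
  fire out at step 7

4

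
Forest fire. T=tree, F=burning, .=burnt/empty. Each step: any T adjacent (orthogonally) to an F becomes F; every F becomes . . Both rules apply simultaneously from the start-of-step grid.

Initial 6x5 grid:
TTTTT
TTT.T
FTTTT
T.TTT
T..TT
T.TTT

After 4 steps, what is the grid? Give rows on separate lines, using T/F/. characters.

Step 1: 3 trees catch fire, 1 burn out
  TTTTT
  FTT.T
  .FTTT
  F.TTT
  T..TT
  T.TTT
Step 2: 4 trees catch fire, 3 burn out
  FTTTT
  .FT.T
  ..FTT
  ..TTT
  F..TT
  T.TTT
Step 3: 5 trees catch fire, 4 burn out
  .FTTT
  ..F.T
  ...FT
  ..FTT
  ...TT
  F.TTT
Step 4: 3 trees catch fire, 5 burn out
  ..FTT
  ....T
  ....F
  ...FT
  ...TT
  ..TTT

..FTT
....T
....F
...FT
...TT
..TTT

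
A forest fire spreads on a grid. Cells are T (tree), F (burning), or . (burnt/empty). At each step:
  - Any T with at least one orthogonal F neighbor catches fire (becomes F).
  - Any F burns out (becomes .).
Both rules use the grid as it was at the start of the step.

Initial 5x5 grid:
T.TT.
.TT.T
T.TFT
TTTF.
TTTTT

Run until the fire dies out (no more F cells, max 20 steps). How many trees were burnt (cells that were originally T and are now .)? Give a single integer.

Answer: 16

Derivation:
Step 1: +4 fires, +2 burnt (F count now 4)
Step 2: +5 fires, +4 burnt (F count now 5)
Step 3: +4 fires, +5 burnt (F count now 4)
Step 4: +3 fires, +4 burnt (F count now 3)
Step 5: +0 fires, +3 burnt (F count now 0)
Fire out after step 5
Initially T: 17, now '.': 24
Total burnt (originally-T cells now '.'): 16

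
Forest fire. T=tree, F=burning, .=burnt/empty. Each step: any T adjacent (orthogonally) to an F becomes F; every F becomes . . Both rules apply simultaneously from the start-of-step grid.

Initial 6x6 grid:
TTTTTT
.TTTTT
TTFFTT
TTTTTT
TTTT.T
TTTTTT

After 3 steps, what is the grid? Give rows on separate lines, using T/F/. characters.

Step 1: 6 trees catch fire, 2 burn out
  TTTTTT
  .TFFTT
  TF..FT
  TTFFTT
  TTTT.T
  TTTTTT
Step 2: 10 trees catch fire, 6 burn out
  TTFFTT
  .F..FT
  F....F
  TF..FT
  TTFF.T
  TTTTTT
Step 3: 8 trees catch fire, 10 burn out
  TF..FT
  .....F
  ......
  F....F
  TF...T
  TTFFTT

TF..FT
.....F
......
F....F
TF...T
TTFFTT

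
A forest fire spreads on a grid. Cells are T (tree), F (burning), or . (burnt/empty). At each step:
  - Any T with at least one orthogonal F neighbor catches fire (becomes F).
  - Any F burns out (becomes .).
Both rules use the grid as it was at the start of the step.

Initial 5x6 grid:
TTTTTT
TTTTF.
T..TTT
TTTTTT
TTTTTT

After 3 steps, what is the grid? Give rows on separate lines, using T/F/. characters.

Step 1: 3 trees catch fire, 1 burn out
  TTTTFT
  TTTF..
  T..TFT
  TTTTTT
  TTTTTT
Step 2: 6 trees catch fire, 3 burn out
  TTTF.F
  TTF...
  T..F.F
  TTTTFT
  TTTTTT
Step 3: 5 trees catch fire, 6 burn out
  TTF...
  TF....
  T.....
  TTTF.F
  TTTTFT

TTF...
TF....
T.....
TTTF.F
TTTTFT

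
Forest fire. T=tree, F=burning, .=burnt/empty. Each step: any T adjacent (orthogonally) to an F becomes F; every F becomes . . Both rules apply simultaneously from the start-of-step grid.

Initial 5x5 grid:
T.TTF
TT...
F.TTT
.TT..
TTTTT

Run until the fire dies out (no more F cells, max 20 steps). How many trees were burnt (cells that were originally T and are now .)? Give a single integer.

Answer: 5

Derivation:
Step 1: +2 fires, +2 burnt (F count now 2)
Step 2: +3 fires, +2 burnt (F count now 3)
Step 3: +0 fires, +3 burnt (F count now 0)
Fire out after step 3
Initially T: 15, now '.': 15
Total burnt (originally-T cells now '.'): 5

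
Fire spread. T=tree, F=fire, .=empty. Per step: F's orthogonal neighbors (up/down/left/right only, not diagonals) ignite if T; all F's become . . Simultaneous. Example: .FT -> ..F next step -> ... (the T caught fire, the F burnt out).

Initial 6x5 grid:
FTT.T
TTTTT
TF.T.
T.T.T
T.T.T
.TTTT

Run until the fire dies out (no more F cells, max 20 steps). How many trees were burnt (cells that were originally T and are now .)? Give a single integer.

Answer: 12

Derivation:
Step 1: +4 fires, +2 burnt (F count now 4)
Step 2: +3 fires, +4 burnt (F count now 3)
Step 3: +2 fires, +3 burnt (F count now 2)
Step 4: +2 fires, +2 burnt (F count now 2)
Step 5: +1 fires, +2 burnt (F count now 1)
Step 6: +0 fires, +1 burnt (F count now 0)
Fire out after step 6
Initially T: 20, now '.': 22
Total burnt (originally-T cells now '.'): 12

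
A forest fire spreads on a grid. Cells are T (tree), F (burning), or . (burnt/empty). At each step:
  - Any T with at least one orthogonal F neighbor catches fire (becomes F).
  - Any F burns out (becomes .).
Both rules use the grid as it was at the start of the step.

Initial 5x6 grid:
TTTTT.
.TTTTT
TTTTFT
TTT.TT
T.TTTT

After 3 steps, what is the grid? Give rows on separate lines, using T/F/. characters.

Step 1: 4 trees catch fire, 1 burn out
  TTTTT.
  .TTTFT
  TTTF.F
  TTT.FT
  T.TTTT
Step 2: 6 trees catch fire, 4 burn out
  TTTTF.
  .TTF.F
  TTF...
  TTT..F
  T.TTFT
Step 3: 6 trees catch fire, 6 burn out
  TTTF..
  .TF...
  TF....
  TTF...
  T.TF.F

TTTF..
.TF...
TF....
TTF...
T.TF.F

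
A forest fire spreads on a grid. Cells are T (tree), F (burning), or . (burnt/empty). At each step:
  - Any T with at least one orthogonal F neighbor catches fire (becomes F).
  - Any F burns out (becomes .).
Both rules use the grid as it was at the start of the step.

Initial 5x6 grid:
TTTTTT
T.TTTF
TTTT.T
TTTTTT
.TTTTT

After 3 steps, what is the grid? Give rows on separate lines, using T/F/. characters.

Step 1: 3 trees catch fire, 1 burn out
  TTTTTF
  T.TTF.
  TTTT.F
  TTTTTT
  .TTTTT
Step 2: 3 trees catch fire, 3 burn out
  TTTTF.
  T.TF..
  TTTT..
  TTTTTF
  .TTTTT
Step 3: 5 trees catch fire, 3 burn out
  TTTF..
  T.F...
  TTTF..
  TTTTF.
  .TTTTF

TTTF..
T.F...
TTTF..
TTTTF.
.TTTTF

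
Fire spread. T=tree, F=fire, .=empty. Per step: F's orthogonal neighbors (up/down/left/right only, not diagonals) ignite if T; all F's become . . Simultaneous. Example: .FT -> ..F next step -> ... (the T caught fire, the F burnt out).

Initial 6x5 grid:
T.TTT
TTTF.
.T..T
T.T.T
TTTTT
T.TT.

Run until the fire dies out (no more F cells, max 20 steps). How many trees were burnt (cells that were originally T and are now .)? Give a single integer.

Answer: 8

Derivation:
Step 1: +2 fires, +1 burnt (F count now 2)
Step 2: +3 fires, +2 burnt (F count now 3)
Step 3: +2 fires, +3 burnt (F count now 2)
Step 4: +1 fires, +2 burnt (F count now 1)
Step 5: +0 fires, +1 burnt (F count now 0)
Fire out after step 5
Initially T: 20, now '.': 18
Total burnt (originally-T cells now '.'): 8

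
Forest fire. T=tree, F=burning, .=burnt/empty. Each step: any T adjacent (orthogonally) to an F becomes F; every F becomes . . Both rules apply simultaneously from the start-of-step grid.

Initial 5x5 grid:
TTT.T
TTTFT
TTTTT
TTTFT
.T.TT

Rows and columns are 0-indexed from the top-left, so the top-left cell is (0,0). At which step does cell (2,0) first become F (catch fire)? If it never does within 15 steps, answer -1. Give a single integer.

Step 1: cell (2,0)='T' (+6 fires, +2 burnt)
Step 2: cell (2,0)='T' (+7 fires, +6 burnt)
Step 3: cell (2,0)='T' (+5 fires, +7 burnt)
Step 4: cell (2,0)='F' (+2 fires, +5 burnt)
  -> target ignites at step 4
Step 5: cell (2,0)='.' (+0 fires, +2 burnt)
  fire out at step 5

4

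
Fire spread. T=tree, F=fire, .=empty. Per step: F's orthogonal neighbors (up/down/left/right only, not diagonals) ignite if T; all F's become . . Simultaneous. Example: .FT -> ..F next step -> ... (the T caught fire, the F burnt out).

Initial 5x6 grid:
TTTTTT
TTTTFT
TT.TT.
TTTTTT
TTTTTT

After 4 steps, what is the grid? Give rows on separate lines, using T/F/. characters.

Step 1: 4 trees catch fire, 1 burn out
  TTTTFT
  TTTF.F
  TT.TF.
  TTTTTT
  TTTTTT
Step 2: 5 trees catch fire, 4 burn out
  TTTF.F
  TTF...
  TT.F..
  TTTTFT
  TTTTTT
Step 3: 5 trees catch fire, 5 burn out
  TTF...
  TF....
  TT....
  TTTF.F
  TTTTFT
Step 4: 6 trees catch fire, 5 burn out
  TF....
  F.....
  TF....
  TTF...
  TTTF.F

TF....
F.....
TF....
TTF...
TTTF.F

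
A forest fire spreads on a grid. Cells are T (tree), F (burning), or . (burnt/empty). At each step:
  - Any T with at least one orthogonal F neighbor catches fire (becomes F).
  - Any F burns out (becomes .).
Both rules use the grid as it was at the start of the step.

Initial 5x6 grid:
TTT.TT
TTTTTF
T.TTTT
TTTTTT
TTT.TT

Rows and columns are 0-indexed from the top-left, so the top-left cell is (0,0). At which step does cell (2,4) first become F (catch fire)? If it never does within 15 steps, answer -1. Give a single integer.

Step 1: cell (2,4)='T' (+3 fires, +1 burnt)
Step 2: cell (2,4)='F' (+4 fires, +3 burnt)
  -> target ignites at step 2
Step 3: cell (2,4)='.' (+4 fires, +4 burnt)
Step 4: cell (2,4)='.' (+5 fires, +4 burnt)
Step 5: cell (2,4)='.' (+3 fires, +5 burnt)
Step 6: cell (2,4)='.' (+4 fires, +3 burnt)
Step 7: cell (2,4)='.' (+2 fires, +4 burnt)
Step 8: cell (2,4)='.' (+1 fires, +2 burnt)
Step 9: cell (2,4)='.' (+0 fires, +1 burnt)
  fire out at step 9

2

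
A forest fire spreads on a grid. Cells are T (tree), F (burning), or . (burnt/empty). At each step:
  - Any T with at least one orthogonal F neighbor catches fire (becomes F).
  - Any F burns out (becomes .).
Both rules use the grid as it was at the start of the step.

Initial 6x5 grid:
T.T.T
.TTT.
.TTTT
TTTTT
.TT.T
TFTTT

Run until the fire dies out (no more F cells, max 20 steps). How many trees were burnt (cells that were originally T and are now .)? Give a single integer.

Answer: 20

Derivation:
Step 1: +3 fires, +1 burnt (F count now 3)
Step 2: +3 fires, +3 burnt (F count now 3)
Step 3: +4 fires, +3 burnt (F count now 4)
Step 4: +4 fires, +4 burnt (F count now 4)
Step 5: +3 fires, +4 burnt (F count now 3)
Step 6: +3 fires, +3 burnt (F count now 3)
Step 7: +0 fires, +3 burnt (F count now 0)
Fire out after step 7
Initially T: 22, now '.': 28
Total burnt (originally-T cells now '.'): 20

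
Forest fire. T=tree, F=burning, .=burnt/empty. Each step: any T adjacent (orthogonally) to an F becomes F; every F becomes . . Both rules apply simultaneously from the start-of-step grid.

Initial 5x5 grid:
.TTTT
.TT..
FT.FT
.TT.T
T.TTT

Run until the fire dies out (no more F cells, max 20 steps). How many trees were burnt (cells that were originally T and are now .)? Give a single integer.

Answer: 14

Derivation:
Step 1: +2 fires, +2 burnt (F count now 2)
Step 2: +3 fires, +2 burnt (F count now 3)
Step 3: +4 fires, +3 burnt (F count now 4)
Step 4: +3 fires, +4 burnt (F count now 3)
Step 5: +1 fires, +3 burnt (F count now 1)
Step 6: +1 fires, +1 burnt (F count now 1)
Step 7: +0 fires, +1 burnt (F count now 0)
Fire out after step 7
Initially T: 15, now '.': 24
Total burnt (originally-T cells now '.'): 14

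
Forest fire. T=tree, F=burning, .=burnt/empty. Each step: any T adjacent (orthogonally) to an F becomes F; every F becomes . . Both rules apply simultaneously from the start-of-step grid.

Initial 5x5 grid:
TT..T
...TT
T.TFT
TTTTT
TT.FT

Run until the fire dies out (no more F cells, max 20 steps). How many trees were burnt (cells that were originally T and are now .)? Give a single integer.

Step 1: +5 fires, +2 burnt (F count now 5)
Step 2: +3 fires, +5 burnt (F count now 3)
Step 3: +2 fires, +3 burnt (F count now 2)
Step 4: +2 fires, +2 burnt (F count now 2)
Step 5: +2 fires, +2 burnt (F count now 2)
Step 6: +0 fires, +2 burnt (F count now 0)
Fire out after step 6
Initially T: 16, now '.': 23
Total burnt (originally-T cells now '.'): 14

Answer: 14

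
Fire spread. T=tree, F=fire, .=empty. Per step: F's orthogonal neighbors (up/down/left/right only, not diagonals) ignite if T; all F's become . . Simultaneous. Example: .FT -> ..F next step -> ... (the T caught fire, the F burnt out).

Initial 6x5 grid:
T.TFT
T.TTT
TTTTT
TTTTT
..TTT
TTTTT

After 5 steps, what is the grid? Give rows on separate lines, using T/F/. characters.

Step 1: 3 trees catch fire, 1 burn out
  T.F.F
  T.TFT
  TTTTT
  TTTTT
  ..TTT
  TTTTT
Step 2: 3 trees catch fire, 3 burn out
  T....
  T.F.F
  TTTFT
  TTTTT
  ..TTT
  TTTTT
Step 3: 3 trees catch fire, 3 burn out
  T....
  T....
  TTF.F
  TTTFT
  ..TTT
  TTTTT
Step 4: 4 trees catch fire, 3 burn out
  T....
  T....
  TF...
  TTF.F
  ..TFT
  TTTTT
Step 5: 5 trees catch fire, 4 burn out
  T....
  T....
  F....
  TF...
  ..F.F
  TTTFT

T....
T....
F....
TF...
..F.F
TTTFT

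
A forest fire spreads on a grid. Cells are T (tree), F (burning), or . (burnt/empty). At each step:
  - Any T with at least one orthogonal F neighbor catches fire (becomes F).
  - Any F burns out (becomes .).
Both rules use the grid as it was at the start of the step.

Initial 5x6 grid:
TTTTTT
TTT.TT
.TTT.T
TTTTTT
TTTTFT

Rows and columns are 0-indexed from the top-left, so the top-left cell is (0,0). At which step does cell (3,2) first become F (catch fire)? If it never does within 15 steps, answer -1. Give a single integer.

Step 1: cell (3,2)='T' (+3 fires, +1 burnt)
Step 2: cell (3,2)='T' (+3 fires, +3 burnt)
Step 3: cell (3,2)='F' (+4 fires, +3 burnt)
  -> target ignites at step 3
Step 4: cell (3,2)='.' (+4 fires, +4 burnt)
Step 5: cell (3,2)='.' (+5 fires, +4 burnt)
Step 6: cell (3,2)='.' (+3 fires, +5 burnt)
Step 7: cell (3,2)='.' (+3 fires, +3 burnt)
Step 8: cell (3,2)='.' (+1 fires, +3 burnt)
Step 9: cell (3,2)='.' (+0 fires, +1 burnt)
  fire out at step 9

3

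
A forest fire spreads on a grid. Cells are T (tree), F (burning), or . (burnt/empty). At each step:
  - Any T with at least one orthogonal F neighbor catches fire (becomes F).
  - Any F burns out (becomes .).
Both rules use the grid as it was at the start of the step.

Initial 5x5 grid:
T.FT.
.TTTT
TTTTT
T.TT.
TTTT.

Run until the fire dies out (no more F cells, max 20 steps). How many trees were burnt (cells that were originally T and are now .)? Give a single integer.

Step 1: +2 fires, +1 burnt (F count now 2)
Step 2: +3 fires, +2 burnt (F count now 3)
Step 3: +4 fires, +3 burnt (F count now 4)
Step 4: +4 fires, +4 burnt (F count now 4)
Step 5: +3 fires, +4 burnt (F count now 3)
Step 6: +1 fires, +3 burnt (F count now 1)
Step 7: +0 fires, +1 burnt (F count now 0)
Fire out after step 7
Initially T: 18, now '.': 24
Total burnt (originally-T cells now '.'): 17

Answer: 17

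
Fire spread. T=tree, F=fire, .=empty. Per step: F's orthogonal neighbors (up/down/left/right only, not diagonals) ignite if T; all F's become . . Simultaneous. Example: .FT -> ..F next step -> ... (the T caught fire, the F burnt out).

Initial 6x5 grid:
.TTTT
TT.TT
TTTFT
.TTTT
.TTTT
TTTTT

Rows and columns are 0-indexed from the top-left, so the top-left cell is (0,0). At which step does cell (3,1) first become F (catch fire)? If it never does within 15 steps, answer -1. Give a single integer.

Step 1: cell (3,1)='T' (+4 fires, +1 burnt)
Step 2: cell (3,1)='T' (+6 fires, +4 burnt)
Step 3: cell (3,1)='F' (+8 fires, +6 burnt)
  -> target ignites at step 3
Step 4: cell (3,1)='.' (+5 fires, +8 burnt)
Step 5: cell (3,1)='.' (+1 fires, +5 burnt)
Step 6: cell (3,1)='.' (+1 fires, +1 burnt)
Step 7: cell (3,1)='.' (+0 fires, +1 burnt)
  fire out at step 7

3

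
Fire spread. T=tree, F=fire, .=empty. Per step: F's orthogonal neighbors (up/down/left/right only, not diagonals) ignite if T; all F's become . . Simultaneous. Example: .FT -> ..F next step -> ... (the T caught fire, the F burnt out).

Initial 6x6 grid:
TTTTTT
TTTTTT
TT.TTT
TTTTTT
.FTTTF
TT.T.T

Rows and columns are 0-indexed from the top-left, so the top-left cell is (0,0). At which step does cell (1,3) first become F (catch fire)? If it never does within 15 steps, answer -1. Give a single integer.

Step 1: cell (1,3)='T' (+6 fires, +2 burnt)
Step 2: cell (1,3)='T' (+7 fires, +6 burnt)
Step 3: cell (1,3)='T' (+6 fires, +7 burnt)
Step 4: cell (1,3)='T' (+6 fires, +6 burnt)
Step 5: cell (1,3)='F' (+4 fires, +6 burnt)
  -> target ignites at step 5
Step 6: cell (1,3)='.' (+1 fires, +4 burnt)
Step 7: cell (1,3)='.' (+0 fires, +1 burnt)
  fire out at step 7

5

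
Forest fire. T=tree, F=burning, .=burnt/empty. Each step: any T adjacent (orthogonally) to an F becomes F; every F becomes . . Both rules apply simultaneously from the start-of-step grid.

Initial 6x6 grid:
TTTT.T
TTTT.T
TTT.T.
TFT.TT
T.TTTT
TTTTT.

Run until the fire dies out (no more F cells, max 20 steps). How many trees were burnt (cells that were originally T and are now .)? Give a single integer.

Answer: 26

Derivation:
Step 1: +3 fires, +1 burnt (F count now 3)
Step 2: +5 fires, +3 burnt (F count now 5)
Step 3: +6 fires, +5 burnt (F count now 6)
Step 4: +6 fires, +6 burnt (F count now 6)
Step 5: +4 fires, +6 burnt (F count now 4)
Step 6: +2 fires, +4 burnt (F count now 2)
Step 7: +0 fires, +2 burnt (F count now 0)
Fire out after step 7
Initially T: 28, now '.': 34
Total burnt (originally-T cells now '.'): 26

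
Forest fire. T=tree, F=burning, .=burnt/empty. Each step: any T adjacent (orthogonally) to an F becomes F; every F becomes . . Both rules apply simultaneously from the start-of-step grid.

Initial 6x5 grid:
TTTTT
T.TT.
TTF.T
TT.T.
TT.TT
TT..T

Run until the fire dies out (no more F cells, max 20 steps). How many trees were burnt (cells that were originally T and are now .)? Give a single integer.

Answer: 16

Derivation:
Step 1: +2 fires, +1 burnt (F count now 2)
Step 2: +4 fires, +2 burnt (F count now 4)
Step 3: +5 fires, +4 burnt (F count now 5)
Step 4: +4 fires, +5 burnt (F count now 4)
Step 5: +1 fires, +4 burnt (F count now 1)
Step 6: +0 fires, +1 burnt (F count now 0)
Fire out after step 6
Initially T: 21, now '.': 25
Total burnt (originally-T cells now '.'): 16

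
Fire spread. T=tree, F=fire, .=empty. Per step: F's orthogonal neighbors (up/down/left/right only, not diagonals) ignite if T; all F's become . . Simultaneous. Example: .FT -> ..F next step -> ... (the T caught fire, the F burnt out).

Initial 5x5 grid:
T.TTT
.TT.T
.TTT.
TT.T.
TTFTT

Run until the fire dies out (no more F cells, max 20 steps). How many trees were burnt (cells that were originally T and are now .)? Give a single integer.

Answer: 16

Derivation:
Step 1: +2 fires, +1 burnt (F count now 2)
Step 2: +4 fires, +2 burnt (F count now 4)
Step 3: +3 fires, +4 burnt (F count now 3)
Step 4: +2 fires, +3 burnt (F count now 2)
Step 5: +1 fires, +2 burnt (F count now 1)
Step 6: +1 fires, +1 burnt (F count now 1)
Step 7: +1 fires, +1 burnt (F count now 1)
Step 8: +1 fires, +1 burnt (F count now 1)
Step 9: +1 fires, +1 burnt (F count now 1)
Step 10: +0 fires, +1 burnt (F count now 0)
Fire out after step 10
Initially T: 17, now '.': 24
Total burnt (originally-T cells now '.'): 16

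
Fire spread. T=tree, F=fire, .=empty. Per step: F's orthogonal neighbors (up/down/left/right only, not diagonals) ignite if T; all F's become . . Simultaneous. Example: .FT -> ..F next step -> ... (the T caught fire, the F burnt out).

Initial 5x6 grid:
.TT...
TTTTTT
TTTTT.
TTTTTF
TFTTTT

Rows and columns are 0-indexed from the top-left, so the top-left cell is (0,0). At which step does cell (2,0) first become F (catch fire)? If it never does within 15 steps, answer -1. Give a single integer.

Step 1: cell (2,0)='T' (+5 fires, +2 burnt)
Step 2: cell (2,0)='T' (+7 fires, +5 burnt)
Step 3: cell (2,0)='F' (+5 fires, +7 burnt)
  -> target ignites at step 3
Step 4: cell (2,0)='.' (+5 fires, +5 burnt)
Step 5: cell (2,0)='.' (+1 fires, +5 burnt)
Step 6: cell (2,0)='.' (+0 fires, +1 burnt)
  fire out at step 6

3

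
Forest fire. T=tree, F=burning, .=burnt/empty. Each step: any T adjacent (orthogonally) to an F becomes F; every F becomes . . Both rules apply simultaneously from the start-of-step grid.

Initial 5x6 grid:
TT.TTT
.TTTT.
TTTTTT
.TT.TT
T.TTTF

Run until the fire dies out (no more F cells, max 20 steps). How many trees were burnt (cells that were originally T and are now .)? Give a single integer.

Answer: 22

Derivation:
Step 1: +2 fires, +1 burnt (F count now 2)
Step 2: +3 fires, +2 burnt (F count now 3)
Step 3: +2 fires, +3 burnt (F count now 2)
Step 4: +3 fires, +2 burnt (F count now 3)
Step 5: +4 fires, +3 burnt (F count now 4)
Step 6: +4 fires, +4 burnt (F count now 4)
Step 7: +2 fires, +4 burnt (F count now 2)
Step 8: +1 fires, +2 burnt (F count now 1)
Step 9: +1 fires, +1 burnt (F count now 1)
Step 10: +0 fires, +1 burnt (F count now 0)
Fire out after step 10
Initially T: 23, now '.': 29
Total burnt (originally-T cells now '.'): 22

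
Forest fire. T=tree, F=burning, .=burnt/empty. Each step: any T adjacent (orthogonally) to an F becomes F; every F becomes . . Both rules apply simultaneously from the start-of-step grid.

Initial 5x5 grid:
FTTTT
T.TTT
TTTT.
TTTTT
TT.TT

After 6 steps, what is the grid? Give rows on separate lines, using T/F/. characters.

Step 1: 2 trees catch fire, 1 burn out
  .FTTT
  F.TTT
  TTTT.
  TTTTT
  TT.TT
Step 2: 2 trees catch fire, 2 burn out
  ..FTT
  ..TTT
  FTTT.
  TTTTT
  TT.TT
Step 3: 4 trees catch fire, 2 burn out
  ...FT
  ..FTT
  .FTT.
  FTTTT
  TT.TT
Step 4: 5 trees catch fire, 4 burn out
  ....F
  ...FT
  ..FT.
  .FTTT
  FT.TT
Step 5: 4 trees catch fire, 5 burn out
  .....
  ....F
  ...F.
  ..FTT
  .F.TT
Step 6: 1 trees catch fire, 4 burn out
  .....
  .....
  .....
  ...FT
  ...TT

.....
.....
.....
...FT
...TT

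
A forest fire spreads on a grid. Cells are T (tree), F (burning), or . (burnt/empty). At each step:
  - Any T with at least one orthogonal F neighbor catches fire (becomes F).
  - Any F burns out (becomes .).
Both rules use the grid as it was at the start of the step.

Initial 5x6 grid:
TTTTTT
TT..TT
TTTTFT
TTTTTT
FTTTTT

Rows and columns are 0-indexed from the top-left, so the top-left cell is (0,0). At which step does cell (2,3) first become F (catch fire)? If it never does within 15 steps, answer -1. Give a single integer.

Step 1: cell (2,3)='F' (+6 fires, +2 burnt)
  -> target ignites at step 1
Step 2: cell (2,3)='.' (+9 fires, +6 burnt)
Step 3: cell (2,3)='.' (+7 fires, +9 burnt)
Step 4: cell (2,3)='.' (+3 fires, +7 burnt)
Step 5: cell (2,3)='.' (+1 fires, +3 burnt)
Step 6: cell (2,3)='.' (+0 fires, +1 burnt)
  fire out at step 6

1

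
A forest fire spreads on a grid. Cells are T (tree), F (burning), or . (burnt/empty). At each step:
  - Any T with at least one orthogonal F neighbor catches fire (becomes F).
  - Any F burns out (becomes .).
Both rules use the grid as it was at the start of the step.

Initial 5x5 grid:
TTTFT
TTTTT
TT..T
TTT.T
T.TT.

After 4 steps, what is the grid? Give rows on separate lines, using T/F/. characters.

Step 1: 3 trees catch fire, 1 burn out
  TTF.F
  TTTFT
  TT..T
  TTT.T
  T.TT.
Step 2: 3 trees catch fire, 3 burn out
  TF...
  TTF.F
  TT..T
  TTT.T
  T.TT.
Step 3: 3 trees catch fire, 3 burn out
  F....
  TF...
  TT..F
  TTT.T
  T.TT.
Step 4: 3 trees catch fire, 3 burn out
  .....
  F....
  TF...
  TTT.F
  T.TT.

.....
F....
TF...
TTT.F
T.TT.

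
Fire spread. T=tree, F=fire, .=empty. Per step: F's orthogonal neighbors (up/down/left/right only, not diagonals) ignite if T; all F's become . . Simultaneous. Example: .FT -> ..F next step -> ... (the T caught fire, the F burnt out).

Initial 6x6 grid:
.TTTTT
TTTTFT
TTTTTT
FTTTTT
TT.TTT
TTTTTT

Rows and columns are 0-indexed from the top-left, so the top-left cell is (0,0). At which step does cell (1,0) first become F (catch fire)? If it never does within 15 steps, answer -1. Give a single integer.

Step 1: cell (1,0)='T' (+7 fires, +2 burnt)
Step 2: cell (1,0)='F' (+11 fires, +7 burnt)
  -> target ignites at step 2
Step 3: cell (1,0)='.' (+7 fires, +11 burnt)
Step 4: cell (1,0)='.' (+5 fires, +7 burnt)
Step 5: cell (1,0)='.' (+2 fires, +5 burnt)
Step 6: cell (1,0)='.' (+0 fires, +2 burnt)
  fire out at step 6

2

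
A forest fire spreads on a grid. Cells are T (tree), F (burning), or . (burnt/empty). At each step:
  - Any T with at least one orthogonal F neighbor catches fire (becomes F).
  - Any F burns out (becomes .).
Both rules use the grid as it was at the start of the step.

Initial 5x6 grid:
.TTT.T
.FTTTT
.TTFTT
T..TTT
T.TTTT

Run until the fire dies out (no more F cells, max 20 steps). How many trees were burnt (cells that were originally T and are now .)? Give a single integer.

Step 1: +7 fires, +2 burnt (F count now 7)
Step 2: +6 fires, +7 burnt (F count now 6)
Step 3: +4 fires, +6 burnt (F count now 4)
Step 4: +2 fires, +4 burnt (F count now 2)
Step 5: +0 fires, +2 burnt (F count now 0)
Fire out after step 5
Initially T: 21, now '.': 28
Total burnt (originally-T cells now '.'): 19

Answer: 19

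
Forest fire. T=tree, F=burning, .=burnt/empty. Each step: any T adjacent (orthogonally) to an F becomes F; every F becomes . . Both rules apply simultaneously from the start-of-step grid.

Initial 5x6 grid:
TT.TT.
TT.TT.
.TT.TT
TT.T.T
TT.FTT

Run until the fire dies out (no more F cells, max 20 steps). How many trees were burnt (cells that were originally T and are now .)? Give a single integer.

Answer: 10

Derivation:
Step 1: +2 fires, +1 burnt (F count now 2)
Step 2: +1 fires, +2 burnt (F count now 1)
Step 3: +1 fires, +1 burnt (F count now 1)
Step 4: +1 fires, +1 burnt (F count now 1)
Step 5: +1 fires, +1 burnt (F count now 1)
Step 6: +1 fires, +1 burnt (F count now 1)
Step 7: +2 fires, +1 burnt (F count now 2)
Step 8: +1 fires, +2 burnt (F count now 1)
Step 9: +0 fires, +1 burnt (F count now 0)
Fire out after step 9
Initially T: 20, now '.': 20
Total burnt (originally-T cells now '.'): 10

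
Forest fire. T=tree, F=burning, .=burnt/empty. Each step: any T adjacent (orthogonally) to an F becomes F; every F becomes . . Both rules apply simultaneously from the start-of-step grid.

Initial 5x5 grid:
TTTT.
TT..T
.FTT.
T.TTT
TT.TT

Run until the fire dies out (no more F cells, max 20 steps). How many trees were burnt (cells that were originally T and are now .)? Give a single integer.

Answer: 13

Derivation:
Step 1: +2 fires, +1 burnt (F count now 2)
Step 2: +4 fires, +2 burnt (F count now 4)
Step 3: +3 fires, +4 burnt (F count now 3)
Step 4: +3 fires, +3 burnt (F count now 3)
Step 5: +1 fires, +3 burnt (F count now 1)
Step 6: +0 fires, +1 burnt (F count now 0)
Fire out after step 6
Initially T: 17, now '.': 21
Total burnt (originally-T cells now '.'): 13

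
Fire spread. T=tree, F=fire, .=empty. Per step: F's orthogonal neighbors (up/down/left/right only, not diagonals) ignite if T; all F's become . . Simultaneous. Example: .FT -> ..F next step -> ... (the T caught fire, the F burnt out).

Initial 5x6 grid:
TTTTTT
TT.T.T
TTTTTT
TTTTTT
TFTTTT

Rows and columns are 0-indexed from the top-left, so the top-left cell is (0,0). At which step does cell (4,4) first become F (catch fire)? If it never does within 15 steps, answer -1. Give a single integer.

Step 1: cell (4,4)='T' (+3 fires, +1 burnt)
Step 2: cell (4,4)='T' (+4 fires, +3 burnt)
Step 3: cell (4,4)='F' (+5 fires, +4 burnt)
  -> target ignites at step 3
Step 4: cell (4,4)='.' (+5 fires, +5 burnt)
Step 5: cell (4,4)='.' (+5 fires, +5 burnt)
Step 6: cell (4,4)='.' (+2 fires, +5 burnt)
Step 7: cell (4,4)='.' (+2 fires, +2 burnt)
Step 8: cell (4,4)='.' (+1 fires, +2 burnt)
Step 9: cell (4,4)='.' (+0 fires, +1 burnt)
  fire out at step 9

3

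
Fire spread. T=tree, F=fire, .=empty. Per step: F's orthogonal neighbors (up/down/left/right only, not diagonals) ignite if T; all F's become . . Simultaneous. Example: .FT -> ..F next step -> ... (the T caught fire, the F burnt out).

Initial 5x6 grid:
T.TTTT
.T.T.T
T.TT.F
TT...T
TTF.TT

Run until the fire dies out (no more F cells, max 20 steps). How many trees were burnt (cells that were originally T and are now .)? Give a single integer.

Step 1: +3 fires, +2 burnt (F count now 3)
Step 2: +4 fires, +3 burnt (F count now 4)
Step 3: +3 fires, +4 burnt (F count now 3)
Step 4: +2 fires, +3 burnt (F count now 2)
Step 5: +2 fires, +2 burnt (F count now 2)
Step 6: +1 fires, +2 burnt (F count now 1)
Step 7: +1 fires, +1 burnt (F count now 1)
Step 8: +0 fires, +1 burnt (F count now 0)
Fire out after step 8
Initially T: 18, now '.': 28
Total burnt (originally-T cells now '.'): 16

Answer: 16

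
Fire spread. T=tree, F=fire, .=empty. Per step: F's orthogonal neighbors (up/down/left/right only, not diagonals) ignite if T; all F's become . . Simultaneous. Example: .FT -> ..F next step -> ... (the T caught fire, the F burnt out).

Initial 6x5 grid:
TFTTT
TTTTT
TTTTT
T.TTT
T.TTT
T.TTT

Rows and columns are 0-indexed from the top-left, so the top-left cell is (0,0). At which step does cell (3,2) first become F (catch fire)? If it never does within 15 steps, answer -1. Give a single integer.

Step 1: cell (3,2)='T' (+3 fires, +1 burnt)
Step 2: cell (3,2)='T' (+4 fires, +3 burnt)
Step 3: cell (3,2)='T' (+4 fires, +4 burnt)
Step 4: cell (3,2)='F' (+4 fires, +4 burnt)
  -> target ignites at step 4
Step 5: cell (3,2)='.' (+4 fires, +4 burnt)
Step 6: cell (3,2)='.' (+4 fires, +4 burnt)
Step 7: cell (3,2)='.' (+2 fires, +4 burnt)
Step 8: cell (3,2)='.' (+1 fires, +2 burnt)
Step 9: cell (3,2)='.' (+0 fires, +1 burnt)
  fire out at step 9

4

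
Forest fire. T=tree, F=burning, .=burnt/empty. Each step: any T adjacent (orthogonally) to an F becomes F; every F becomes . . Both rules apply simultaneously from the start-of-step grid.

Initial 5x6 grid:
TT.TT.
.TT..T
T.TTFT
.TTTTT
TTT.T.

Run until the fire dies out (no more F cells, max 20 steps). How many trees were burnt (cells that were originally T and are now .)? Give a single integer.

Answer: 17

Derivation:
Step 1: +3 fires, +1 burnt (F count now 3)
Step 2: +5 fires, +3 burnt (F count now 5)
Step 3: +2 fires, +5 burnt (F count now 2)
Step 4: +3 fires, +2 burnt (F count now 3)
Step 5: +2 fires, +3 burnt (F count now 2)
Step 6: +2 fires, +2 burnt (F count now 2)
Step 7: +0 fires, +2 burnt (F count now 0)
Fire out after step 7
Initially T: 20, now '.': 27
Total burnt (originally-T cells now '.'): 17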